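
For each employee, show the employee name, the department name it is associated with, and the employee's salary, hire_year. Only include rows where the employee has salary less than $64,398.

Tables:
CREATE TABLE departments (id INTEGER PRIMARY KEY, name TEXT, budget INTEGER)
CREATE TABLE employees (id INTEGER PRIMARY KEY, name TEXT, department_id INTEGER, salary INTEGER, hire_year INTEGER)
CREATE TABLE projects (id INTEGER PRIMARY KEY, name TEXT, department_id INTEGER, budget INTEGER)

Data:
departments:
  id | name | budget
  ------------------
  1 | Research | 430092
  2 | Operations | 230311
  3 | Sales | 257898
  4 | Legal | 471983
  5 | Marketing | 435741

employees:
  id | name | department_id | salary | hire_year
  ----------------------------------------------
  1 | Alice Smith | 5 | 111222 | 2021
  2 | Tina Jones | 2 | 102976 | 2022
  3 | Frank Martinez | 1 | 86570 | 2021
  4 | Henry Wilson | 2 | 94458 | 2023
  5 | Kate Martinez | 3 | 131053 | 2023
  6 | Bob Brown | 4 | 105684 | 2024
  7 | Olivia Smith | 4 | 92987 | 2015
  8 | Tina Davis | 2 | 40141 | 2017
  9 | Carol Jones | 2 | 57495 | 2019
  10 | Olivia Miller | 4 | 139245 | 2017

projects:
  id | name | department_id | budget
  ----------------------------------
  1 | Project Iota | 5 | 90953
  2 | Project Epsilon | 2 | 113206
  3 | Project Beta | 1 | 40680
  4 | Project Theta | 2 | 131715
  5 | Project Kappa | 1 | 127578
SELECT c.name, p.name AS department, c.salary, c.hire_year FROM employees c JOIN departments p ON c.department_id = p.id WHERE c.salary < 64398

Execution result:
name | department | salary | hire_year
Tina Davis | Operations | 40141 | 2017
Carol Jones | Operations | 57495 | 2019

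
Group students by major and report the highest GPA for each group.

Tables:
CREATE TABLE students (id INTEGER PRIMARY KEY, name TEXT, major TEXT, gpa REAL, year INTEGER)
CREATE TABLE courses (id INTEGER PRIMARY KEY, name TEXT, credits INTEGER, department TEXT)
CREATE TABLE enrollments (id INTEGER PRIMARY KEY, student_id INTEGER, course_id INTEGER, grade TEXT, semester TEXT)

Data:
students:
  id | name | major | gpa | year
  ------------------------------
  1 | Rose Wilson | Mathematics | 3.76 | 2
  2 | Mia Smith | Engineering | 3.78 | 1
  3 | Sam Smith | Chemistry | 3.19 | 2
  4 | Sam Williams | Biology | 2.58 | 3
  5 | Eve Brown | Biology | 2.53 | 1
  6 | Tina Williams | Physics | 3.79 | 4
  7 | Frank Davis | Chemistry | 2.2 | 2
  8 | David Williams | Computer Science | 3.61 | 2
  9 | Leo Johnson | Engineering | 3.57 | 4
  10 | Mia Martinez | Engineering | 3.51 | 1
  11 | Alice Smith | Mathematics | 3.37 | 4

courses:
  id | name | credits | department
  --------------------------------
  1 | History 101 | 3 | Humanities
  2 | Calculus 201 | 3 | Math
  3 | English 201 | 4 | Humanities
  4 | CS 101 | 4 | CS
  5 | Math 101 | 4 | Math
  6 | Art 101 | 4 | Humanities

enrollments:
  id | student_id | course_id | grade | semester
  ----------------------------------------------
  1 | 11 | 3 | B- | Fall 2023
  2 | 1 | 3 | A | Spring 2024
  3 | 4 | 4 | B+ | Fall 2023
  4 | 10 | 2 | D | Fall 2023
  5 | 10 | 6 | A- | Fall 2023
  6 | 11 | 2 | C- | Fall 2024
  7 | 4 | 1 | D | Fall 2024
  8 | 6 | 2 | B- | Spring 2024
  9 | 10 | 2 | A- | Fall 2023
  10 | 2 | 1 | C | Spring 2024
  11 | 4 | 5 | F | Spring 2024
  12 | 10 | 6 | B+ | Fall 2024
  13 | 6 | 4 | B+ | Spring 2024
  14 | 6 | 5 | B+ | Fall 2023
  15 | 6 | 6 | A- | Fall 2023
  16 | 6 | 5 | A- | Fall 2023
SELECT major, MAX(gpa) AS max_gpa FROM students GROUP BY major

Execution result:
major | max_gpa
Biology | 2.58
Chemistry | 3.19
Computer Science | 3.61
Engineering | 3.78
Mathematics | 3.76
Physics | 3.79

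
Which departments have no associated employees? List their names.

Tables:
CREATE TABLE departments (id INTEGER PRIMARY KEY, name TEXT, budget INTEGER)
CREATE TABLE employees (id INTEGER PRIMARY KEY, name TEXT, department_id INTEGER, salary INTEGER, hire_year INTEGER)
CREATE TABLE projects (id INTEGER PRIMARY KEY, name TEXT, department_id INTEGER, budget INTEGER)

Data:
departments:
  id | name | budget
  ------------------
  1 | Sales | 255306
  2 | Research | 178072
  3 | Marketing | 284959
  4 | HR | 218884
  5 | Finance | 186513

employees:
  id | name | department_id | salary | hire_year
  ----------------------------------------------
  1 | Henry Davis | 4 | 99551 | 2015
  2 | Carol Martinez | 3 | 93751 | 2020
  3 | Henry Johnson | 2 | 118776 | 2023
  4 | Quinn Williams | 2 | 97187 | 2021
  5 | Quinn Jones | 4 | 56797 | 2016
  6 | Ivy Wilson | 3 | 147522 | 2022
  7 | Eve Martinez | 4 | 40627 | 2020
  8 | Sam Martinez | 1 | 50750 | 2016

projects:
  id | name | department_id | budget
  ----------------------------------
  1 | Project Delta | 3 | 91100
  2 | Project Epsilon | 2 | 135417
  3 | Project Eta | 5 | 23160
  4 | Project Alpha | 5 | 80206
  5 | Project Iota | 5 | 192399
SELECT p.name FROM departments p LEFT JOIN employees c ON c.department_id = p.id WHERE c.id IS NULL

Execution result:
Finance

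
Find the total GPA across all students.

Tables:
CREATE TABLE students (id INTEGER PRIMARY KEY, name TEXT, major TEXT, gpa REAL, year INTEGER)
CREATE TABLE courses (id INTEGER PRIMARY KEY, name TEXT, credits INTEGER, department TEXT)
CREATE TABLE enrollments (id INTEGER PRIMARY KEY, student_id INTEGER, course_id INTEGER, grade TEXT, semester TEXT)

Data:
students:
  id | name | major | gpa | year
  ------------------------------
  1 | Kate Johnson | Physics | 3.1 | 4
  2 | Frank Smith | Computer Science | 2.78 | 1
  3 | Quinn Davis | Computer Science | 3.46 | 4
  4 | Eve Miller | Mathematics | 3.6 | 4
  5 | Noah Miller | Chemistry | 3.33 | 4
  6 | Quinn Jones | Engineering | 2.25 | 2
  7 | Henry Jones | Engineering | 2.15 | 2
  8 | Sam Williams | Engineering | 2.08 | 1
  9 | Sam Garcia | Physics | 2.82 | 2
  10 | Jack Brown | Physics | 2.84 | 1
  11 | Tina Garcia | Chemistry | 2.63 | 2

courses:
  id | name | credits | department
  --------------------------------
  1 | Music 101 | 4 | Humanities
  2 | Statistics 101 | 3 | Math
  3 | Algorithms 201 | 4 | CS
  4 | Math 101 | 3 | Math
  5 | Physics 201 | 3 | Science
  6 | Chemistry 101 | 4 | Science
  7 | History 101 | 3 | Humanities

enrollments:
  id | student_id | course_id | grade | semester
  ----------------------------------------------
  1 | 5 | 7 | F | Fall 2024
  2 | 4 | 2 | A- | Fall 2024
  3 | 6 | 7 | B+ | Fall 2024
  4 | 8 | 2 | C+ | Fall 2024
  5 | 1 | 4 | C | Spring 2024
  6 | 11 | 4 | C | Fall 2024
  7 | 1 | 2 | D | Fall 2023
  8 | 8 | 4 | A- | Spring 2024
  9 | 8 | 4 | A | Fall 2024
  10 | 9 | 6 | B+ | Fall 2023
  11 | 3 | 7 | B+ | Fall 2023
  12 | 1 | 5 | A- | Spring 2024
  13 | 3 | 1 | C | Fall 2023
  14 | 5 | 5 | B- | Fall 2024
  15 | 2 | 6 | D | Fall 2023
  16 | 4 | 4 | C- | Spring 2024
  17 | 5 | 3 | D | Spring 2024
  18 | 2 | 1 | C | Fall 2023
SELECT SUM(gpa) FROM students

Execution result:
31.04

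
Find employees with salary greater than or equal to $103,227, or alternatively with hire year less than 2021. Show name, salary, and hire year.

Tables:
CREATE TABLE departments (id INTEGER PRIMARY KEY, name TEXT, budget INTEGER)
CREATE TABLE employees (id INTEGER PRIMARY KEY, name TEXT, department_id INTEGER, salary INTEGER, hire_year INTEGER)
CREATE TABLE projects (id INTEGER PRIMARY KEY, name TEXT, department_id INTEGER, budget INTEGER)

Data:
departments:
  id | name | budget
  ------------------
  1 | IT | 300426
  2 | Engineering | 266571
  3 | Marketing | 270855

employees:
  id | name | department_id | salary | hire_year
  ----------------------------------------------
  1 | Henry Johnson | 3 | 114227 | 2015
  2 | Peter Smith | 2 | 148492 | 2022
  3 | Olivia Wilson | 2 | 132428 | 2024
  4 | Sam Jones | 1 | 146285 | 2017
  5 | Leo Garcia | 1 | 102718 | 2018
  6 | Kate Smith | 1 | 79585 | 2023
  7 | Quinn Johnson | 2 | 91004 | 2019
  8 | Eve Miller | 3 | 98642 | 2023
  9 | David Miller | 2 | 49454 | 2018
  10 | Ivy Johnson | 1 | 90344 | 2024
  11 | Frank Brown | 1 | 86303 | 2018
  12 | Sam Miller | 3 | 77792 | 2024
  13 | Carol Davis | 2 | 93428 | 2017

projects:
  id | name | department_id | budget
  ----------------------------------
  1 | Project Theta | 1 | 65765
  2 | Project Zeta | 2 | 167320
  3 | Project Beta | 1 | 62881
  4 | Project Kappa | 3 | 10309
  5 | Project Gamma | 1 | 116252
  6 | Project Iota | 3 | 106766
SELECT name, salary, hire_year FROM employees WHERE salary >= 103227 OR hire_year < 2021

Execution result:
name | salary | hire_year
Henry Johnson | 114227 | 2015
Peter Smith | 148492 | 2022
Olivia Wilson | 132428 | 2024
Sam Jones | 146285 | 2017
Leo Garcia | 102718 | 2018
Quinn Johnson | 91004 | 2019
David Miller | 49454 | 2018
Frank Brown | 86303 | 2018
Carol Davis | 93428 | 2017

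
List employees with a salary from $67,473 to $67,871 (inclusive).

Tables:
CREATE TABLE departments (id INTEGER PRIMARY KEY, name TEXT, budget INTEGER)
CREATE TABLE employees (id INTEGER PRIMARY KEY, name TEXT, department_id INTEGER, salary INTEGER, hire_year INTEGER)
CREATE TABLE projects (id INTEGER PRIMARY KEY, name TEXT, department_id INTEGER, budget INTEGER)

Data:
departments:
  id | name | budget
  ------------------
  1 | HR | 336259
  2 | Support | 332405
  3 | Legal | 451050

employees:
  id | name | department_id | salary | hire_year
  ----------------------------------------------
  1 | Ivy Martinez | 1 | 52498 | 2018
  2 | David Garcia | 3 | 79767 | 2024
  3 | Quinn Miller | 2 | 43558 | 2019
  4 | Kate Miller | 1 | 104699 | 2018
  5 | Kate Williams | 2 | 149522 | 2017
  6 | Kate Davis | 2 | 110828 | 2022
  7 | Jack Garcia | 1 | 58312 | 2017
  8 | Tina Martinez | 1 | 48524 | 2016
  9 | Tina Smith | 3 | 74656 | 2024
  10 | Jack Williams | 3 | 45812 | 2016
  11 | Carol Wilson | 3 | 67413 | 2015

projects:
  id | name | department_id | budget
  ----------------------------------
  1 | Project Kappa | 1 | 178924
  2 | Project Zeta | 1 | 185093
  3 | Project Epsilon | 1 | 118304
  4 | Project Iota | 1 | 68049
SELECT name, salary FROM employees WHERE salary BETWEEN 67473 AND 67871

Execution result:
(no rows)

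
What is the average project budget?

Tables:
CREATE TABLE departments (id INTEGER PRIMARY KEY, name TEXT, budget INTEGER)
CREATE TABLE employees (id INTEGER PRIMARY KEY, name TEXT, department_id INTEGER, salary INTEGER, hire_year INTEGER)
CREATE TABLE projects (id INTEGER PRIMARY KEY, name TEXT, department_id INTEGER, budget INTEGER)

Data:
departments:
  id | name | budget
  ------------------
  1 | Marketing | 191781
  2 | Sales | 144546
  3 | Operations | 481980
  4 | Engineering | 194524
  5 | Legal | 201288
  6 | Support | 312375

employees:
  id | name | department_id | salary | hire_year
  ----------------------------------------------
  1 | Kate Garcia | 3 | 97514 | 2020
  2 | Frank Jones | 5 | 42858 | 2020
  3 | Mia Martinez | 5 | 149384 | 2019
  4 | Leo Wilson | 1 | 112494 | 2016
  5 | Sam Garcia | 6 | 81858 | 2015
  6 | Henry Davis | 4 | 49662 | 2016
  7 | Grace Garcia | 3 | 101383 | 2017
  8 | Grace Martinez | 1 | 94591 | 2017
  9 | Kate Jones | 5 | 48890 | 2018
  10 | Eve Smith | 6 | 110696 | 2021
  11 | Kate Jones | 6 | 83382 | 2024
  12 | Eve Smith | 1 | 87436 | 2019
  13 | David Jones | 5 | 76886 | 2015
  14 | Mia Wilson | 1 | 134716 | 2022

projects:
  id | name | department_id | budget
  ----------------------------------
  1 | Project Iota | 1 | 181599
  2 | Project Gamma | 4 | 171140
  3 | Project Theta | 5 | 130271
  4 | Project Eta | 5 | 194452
SELECT AVG(budget) FROM projects

Execution result:
169365.50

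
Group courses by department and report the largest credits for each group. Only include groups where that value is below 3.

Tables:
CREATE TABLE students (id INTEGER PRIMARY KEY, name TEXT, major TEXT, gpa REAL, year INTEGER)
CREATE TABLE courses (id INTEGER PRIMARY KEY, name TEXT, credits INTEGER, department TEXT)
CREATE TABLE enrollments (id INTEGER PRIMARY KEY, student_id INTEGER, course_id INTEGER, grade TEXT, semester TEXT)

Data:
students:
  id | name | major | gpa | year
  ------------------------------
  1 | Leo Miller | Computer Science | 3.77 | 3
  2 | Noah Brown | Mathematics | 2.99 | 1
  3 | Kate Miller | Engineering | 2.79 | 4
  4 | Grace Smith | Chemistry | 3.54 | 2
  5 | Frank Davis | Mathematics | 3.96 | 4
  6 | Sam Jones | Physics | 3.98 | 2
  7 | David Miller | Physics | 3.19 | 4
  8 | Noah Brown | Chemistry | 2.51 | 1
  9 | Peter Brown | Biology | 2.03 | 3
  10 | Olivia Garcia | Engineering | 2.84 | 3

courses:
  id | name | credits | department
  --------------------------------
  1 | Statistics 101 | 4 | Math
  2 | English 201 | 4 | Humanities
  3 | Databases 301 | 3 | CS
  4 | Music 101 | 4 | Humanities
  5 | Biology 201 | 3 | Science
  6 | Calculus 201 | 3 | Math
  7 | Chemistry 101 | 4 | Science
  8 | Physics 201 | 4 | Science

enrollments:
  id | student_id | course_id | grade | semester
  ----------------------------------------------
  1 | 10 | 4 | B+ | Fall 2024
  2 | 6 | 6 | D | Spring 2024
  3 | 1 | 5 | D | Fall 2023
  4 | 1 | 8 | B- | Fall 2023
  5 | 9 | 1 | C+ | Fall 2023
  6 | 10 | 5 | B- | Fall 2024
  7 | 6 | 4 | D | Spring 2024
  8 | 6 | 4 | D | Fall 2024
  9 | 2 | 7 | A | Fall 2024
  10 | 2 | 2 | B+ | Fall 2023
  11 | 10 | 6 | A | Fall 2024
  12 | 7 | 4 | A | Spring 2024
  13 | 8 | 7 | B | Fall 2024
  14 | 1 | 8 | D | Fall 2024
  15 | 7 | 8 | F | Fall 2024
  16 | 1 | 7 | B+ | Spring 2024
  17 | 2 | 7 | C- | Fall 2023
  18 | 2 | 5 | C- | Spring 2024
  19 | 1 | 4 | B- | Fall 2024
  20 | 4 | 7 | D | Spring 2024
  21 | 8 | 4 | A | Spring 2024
SELECT department, MAX(credits) AS max_credits FROM courses GROUP BY department HAVING MAX(credits) < 3

Execution result:
(no rows)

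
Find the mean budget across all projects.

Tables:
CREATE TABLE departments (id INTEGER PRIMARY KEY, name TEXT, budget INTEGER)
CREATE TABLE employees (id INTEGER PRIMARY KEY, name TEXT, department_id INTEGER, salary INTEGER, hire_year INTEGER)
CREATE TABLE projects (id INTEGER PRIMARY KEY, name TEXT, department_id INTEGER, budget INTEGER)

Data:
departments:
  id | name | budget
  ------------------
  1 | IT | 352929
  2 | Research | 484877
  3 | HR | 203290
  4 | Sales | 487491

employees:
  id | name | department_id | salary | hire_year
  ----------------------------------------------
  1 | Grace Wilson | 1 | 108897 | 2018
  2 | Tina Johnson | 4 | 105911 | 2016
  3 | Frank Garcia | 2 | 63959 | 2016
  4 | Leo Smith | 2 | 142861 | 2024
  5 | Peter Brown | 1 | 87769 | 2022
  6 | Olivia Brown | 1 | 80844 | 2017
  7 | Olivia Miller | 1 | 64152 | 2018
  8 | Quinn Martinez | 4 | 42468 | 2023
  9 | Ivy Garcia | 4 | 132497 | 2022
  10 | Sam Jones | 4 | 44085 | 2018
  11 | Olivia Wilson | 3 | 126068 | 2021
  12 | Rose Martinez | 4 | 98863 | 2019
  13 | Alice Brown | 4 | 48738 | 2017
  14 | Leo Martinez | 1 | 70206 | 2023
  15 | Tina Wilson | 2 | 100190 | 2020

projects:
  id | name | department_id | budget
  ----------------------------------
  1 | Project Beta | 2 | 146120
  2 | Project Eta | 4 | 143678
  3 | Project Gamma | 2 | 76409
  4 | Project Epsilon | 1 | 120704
SELECT AVG(budget) FROM projects

Execution result:
121727.75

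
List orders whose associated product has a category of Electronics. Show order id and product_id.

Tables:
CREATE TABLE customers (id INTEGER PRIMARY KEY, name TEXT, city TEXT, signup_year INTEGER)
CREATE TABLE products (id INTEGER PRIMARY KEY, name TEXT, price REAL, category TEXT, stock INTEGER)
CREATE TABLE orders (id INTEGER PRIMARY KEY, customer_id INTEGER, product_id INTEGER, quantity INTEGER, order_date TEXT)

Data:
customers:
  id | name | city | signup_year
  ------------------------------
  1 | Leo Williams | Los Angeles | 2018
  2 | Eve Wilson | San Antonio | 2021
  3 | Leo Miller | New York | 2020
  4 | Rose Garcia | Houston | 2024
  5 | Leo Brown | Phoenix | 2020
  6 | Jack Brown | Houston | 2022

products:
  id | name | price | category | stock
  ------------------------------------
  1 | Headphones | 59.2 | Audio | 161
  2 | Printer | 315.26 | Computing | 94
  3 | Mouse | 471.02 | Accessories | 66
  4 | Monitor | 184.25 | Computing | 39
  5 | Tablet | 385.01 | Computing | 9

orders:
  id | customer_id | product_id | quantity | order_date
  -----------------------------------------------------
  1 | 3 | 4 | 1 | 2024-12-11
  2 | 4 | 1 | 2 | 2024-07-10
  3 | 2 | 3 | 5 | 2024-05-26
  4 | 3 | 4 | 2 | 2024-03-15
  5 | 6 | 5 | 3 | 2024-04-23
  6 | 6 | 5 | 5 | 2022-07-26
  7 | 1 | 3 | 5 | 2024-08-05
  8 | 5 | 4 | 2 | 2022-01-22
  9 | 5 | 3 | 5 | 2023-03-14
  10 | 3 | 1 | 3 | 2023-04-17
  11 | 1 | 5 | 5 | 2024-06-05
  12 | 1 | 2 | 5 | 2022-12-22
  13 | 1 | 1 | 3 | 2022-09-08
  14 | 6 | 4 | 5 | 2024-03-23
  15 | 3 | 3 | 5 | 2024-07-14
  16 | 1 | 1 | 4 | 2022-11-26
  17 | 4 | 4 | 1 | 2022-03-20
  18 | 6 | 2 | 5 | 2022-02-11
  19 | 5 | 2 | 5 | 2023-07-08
SELECT id, product_id FROM orders WHERE product_id IN (SELECT id FROM products WHERE category = 'Electronics')

Execution result:
(no rows)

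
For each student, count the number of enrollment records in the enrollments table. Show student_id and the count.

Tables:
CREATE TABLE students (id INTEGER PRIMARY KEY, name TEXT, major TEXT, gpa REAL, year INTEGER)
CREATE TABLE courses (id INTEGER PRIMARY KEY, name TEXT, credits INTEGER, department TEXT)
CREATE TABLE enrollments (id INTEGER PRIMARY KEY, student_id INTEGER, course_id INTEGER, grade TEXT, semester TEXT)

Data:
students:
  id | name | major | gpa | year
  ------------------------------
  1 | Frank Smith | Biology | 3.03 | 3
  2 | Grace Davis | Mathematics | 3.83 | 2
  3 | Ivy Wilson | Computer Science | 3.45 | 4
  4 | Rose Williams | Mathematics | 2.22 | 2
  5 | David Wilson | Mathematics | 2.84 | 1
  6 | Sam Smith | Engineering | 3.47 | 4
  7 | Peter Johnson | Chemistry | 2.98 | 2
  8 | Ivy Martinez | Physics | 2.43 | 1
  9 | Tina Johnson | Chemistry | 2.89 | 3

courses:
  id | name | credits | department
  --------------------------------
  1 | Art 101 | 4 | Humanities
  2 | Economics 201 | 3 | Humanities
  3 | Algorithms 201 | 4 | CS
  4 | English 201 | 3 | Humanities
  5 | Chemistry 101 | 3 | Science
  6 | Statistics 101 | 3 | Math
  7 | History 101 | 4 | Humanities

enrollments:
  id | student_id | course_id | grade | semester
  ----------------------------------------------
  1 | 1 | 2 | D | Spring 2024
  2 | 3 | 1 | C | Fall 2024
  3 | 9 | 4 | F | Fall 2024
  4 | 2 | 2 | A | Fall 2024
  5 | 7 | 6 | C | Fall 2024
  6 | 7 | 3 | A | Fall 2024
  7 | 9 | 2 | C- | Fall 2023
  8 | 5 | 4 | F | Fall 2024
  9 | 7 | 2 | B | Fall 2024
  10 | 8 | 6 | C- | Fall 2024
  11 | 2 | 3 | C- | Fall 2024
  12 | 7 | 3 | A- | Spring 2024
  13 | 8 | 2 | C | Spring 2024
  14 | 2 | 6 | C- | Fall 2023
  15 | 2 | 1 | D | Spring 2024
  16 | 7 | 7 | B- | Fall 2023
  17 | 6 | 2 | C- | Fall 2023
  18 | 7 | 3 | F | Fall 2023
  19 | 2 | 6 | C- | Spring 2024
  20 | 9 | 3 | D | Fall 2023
SELECT student_id, COUNT(*) AS enrollment_count FROM enrollments GROUP BY student_id

Execution result:
student_id | enrollment_count
1 | 1
2 | 5
3 | 1
5 | 1
6 | 1
7 | 6
8 | 2
9 | 3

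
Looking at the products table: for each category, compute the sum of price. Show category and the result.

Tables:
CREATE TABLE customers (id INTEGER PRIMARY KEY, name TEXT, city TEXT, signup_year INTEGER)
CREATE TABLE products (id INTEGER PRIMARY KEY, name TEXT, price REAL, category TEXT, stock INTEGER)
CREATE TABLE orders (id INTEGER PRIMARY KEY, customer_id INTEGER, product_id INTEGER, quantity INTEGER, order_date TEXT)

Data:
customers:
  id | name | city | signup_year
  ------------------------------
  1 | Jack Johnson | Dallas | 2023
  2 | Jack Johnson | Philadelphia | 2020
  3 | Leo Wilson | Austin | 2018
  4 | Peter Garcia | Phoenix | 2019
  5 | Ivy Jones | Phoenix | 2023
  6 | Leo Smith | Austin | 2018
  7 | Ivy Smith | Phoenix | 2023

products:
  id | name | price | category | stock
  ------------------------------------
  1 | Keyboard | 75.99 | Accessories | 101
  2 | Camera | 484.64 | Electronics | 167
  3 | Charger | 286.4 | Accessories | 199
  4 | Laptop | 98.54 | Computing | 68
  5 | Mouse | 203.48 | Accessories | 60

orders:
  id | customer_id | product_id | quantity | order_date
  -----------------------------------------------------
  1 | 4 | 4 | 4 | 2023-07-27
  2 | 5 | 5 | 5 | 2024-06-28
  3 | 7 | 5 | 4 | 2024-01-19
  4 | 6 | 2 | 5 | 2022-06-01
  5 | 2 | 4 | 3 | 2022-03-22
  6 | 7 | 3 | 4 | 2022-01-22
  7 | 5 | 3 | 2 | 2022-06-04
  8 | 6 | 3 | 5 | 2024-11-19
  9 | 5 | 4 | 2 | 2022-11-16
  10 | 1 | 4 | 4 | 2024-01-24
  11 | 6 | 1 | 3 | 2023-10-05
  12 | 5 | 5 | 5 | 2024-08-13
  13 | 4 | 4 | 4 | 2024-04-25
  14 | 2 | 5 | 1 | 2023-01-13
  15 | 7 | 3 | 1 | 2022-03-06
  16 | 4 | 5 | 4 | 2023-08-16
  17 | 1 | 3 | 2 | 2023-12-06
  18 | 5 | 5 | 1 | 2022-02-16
SELECT category, SUM(price) AS sum_price FROM products GROUP BY category

Execution result:
category | sum_price
Accessories | 565.87
Computing | 98.54
Electronics | 484.64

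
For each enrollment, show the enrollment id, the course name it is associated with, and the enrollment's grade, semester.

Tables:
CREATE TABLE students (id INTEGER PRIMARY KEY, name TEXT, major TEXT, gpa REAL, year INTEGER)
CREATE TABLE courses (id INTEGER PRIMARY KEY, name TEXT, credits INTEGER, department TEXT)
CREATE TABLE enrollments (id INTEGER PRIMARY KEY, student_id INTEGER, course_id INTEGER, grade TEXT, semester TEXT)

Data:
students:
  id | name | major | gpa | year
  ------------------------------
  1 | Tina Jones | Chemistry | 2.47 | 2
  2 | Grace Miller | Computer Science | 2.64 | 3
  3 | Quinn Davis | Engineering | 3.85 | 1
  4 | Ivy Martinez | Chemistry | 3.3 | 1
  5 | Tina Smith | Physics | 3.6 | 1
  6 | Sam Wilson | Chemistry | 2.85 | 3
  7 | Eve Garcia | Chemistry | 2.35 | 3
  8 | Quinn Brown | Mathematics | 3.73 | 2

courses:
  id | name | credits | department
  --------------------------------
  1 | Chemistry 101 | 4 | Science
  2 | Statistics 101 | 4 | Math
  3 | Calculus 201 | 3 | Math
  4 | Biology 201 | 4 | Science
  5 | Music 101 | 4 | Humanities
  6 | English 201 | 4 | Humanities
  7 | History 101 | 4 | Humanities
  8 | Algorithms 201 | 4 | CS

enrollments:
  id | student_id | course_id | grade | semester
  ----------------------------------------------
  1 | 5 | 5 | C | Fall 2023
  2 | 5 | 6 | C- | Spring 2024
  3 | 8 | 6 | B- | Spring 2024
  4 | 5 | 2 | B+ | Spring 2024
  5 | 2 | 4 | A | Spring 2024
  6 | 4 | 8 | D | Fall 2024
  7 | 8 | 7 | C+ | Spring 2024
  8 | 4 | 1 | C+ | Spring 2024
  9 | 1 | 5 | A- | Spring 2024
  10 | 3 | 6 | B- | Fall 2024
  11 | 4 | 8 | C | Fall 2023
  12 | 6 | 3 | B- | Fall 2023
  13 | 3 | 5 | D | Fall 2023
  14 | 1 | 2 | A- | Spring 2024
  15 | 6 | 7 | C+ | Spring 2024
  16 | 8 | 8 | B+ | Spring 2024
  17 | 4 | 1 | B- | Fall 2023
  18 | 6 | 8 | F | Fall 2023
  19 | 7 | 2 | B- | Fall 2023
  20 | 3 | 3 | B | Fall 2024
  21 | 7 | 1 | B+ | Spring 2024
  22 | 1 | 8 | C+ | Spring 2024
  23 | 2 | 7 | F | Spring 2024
SELECT c.id, p.name AS course, c.grade, c.semester FROM enrollments c JOIN courses p ON c.course_id = p.id

Execution result:
id | course | grade | semester
1 | Music 101 | C | Fall 2023
2 | English 201 | C- | Spring 2024
3 | English 201 | B- | Spring 2024
4 | Statistics 101 | B+ | Spring 2024
5 | Biology 201 | A | Spring 2024
6 | Algorithms 201 | D | Fall 2024
7 | History 101 | C+ | Spring 2024
8 | Chemistry 101 | C+ | Spring 2024
9 | Music 101 | A- | Spring 2024
10 | English 201 | B- | Fall 2024
11 | Algorithms 201 | C | Fall 2023
12 | Calculus 201 | B- | Fall 2023
13 | Music 101 | D | Fall 2023
14 | Statistics 101 | A- | Spring 2024
15 | History 101 | C+ | Spring 2024
16 | Algorithms 201 | B+ | Spring 2024
17 | Chemistry 101 | B- | Fall 2023
18 | Algorithms 201 | F | Fall 2023
19 | Statistics 101 | B- | Fall 2023
20 | Calculus 201 | B | Fall 2024
21 | Chemistry 101 | B+ | Spring 2024
22 | Algorithms 201 | C+ | Spring 2024
23 | History 101 | F | Spring 2024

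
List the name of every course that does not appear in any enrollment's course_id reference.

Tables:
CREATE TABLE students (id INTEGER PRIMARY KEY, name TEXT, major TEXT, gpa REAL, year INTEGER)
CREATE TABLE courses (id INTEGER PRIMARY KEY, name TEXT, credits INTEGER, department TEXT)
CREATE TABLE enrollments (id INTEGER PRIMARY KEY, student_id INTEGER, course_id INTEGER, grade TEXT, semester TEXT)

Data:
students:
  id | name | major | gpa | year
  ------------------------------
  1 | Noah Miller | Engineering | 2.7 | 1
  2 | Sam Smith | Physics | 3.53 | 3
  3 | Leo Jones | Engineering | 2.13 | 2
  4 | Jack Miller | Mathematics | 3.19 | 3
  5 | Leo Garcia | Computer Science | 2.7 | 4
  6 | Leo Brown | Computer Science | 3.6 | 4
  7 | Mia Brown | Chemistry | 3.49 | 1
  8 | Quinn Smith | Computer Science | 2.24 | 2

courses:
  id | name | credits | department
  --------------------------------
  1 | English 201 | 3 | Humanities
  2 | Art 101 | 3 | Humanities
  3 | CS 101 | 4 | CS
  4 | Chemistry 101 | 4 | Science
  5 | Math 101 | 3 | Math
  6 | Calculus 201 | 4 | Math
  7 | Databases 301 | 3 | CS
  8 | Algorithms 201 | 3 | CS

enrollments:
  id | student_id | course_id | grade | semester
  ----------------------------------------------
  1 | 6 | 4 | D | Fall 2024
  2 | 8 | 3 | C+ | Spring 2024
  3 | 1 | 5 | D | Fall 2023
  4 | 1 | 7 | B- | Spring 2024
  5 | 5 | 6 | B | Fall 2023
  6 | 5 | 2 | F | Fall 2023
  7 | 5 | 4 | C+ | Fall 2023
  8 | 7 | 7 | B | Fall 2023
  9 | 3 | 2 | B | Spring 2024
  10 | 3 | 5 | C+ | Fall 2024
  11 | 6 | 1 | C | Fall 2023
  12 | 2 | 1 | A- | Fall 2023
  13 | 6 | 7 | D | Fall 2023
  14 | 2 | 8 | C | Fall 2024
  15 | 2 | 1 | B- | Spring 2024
SELECT p.name FROM courses p LEFT JOIN enrollments c ON c.course_id = p.id WHERE c.id IS NULL

Execution result:
(no rows)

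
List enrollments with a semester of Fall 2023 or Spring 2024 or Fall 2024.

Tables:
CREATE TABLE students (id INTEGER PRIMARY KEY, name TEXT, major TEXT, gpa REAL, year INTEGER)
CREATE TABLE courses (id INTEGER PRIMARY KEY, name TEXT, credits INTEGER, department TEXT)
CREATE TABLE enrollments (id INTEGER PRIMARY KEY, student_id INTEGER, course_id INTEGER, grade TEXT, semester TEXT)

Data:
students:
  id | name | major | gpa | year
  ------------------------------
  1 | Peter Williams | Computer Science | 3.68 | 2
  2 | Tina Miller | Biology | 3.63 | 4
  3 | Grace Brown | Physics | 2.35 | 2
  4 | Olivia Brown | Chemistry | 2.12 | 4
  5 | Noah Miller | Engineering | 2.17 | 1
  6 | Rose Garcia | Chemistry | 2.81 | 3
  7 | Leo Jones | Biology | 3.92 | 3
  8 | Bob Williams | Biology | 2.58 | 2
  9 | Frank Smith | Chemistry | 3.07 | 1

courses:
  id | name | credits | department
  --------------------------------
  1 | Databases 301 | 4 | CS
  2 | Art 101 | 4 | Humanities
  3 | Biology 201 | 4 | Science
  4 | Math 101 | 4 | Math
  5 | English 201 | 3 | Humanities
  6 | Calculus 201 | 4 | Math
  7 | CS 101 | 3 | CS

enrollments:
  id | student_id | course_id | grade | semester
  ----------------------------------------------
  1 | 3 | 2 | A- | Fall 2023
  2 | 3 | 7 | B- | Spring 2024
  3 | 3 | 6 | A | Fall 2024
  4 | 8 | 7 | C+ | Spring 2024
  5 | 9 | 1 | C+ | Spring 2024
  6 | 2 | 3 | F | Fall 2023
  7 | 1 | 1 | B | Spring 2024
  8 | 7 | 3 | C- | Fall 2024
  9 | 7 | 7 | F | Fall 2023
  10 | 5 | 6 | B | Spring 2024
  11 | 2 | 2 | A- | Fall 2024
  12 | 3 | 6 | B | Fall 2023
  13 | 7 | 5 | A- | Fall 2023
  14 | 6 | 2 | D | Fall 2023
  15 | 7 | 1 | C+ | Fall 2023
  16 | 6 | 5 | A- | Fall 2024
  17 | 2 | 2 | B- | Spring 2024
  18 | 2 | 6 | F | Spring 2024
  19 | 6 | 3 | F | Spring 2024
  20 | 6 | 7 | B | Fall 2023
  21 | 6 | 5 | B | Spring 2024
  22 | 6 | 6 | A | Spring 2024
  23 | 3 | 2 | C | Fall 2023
SELECT id, semester FROM enrollments WHERE semester IN ('Fall 2023', 'Spring 2024', 'Fall 2024')

Execution result:
id | semester
1 | Fall 2023
2 | Spring 2024
3 | Fall 2024
4 | Spring 2024
5 | Spring 2024
6 | Fall 2023
7 | Spring 2024
8 | Fall 2024
9 | Fall 2023
10 | Spring 2024
11 | Fall 2024
12 | Fall 2023
13 | Fall 2023
14 | Fall 2023
15 | Fall 2023
16 | Fall 2024
17 | Spring 2024
18 | Spring 2024
19 | Spring 2024
20 | Fall 2023
21 | Spring 2024
22 | Spring 2024
23 | Fall 2023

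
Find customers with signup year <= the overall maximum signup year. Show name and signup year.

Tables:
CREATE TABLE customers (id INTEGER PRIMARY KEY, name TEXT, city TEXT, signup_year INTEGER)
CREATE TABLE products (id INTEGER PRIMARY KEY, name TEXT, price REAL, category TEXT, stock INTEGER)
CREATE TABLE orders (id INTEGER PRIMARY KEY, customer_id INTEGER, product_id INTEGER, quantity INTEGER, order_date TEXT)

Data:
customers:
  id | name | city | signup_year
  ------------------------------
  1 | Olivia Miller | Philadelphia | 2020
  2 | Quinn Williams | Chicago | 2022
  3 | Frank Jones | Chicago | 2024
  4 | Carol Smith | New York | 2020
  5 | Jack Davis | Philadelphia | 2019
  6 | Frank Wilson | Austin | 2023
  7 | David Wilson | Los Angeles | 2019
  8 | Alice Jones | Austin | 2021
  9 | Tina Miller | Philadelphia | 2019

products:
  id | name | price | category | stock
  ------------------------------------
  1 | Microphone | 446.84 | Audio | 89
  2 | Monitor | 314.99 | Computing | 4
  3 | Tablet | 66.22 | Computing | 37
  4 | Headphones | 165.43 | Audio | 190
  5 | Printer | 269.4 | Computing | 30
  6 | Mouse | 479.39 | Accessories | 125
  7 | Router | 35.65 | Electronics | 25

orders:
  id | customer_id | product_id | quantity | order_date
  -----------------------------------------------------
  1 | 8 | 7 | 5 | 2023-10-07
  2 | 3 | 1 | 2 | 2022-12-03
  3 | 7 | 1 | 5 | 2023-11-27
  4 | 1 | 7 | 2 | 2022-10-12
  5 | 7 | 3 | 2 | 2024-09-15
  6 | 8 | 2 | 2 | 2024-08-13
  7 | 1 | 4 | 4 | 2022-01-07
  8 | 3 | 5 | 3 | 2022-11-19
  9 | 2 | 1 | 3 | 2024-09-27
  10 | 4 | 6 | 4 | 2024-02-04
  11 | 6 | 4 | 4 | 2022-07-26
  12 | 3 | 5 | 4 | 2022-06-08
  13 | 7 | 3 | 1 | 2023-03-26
SELECT name, signup_year FROM customers WHERE signup_year <= (SELECT MAX(signup_year) FROM customers)

Execution result:
name | signup_year
Olivia Miller | 2020
Quinn Williams | 2022
Frank Jones | 2024
Carol Smith | 2020
Jack Davis | 2019
Frank Wilson | 2023
David Wilson | 2019
Alice Jones | 2021
Tina Miller | 2019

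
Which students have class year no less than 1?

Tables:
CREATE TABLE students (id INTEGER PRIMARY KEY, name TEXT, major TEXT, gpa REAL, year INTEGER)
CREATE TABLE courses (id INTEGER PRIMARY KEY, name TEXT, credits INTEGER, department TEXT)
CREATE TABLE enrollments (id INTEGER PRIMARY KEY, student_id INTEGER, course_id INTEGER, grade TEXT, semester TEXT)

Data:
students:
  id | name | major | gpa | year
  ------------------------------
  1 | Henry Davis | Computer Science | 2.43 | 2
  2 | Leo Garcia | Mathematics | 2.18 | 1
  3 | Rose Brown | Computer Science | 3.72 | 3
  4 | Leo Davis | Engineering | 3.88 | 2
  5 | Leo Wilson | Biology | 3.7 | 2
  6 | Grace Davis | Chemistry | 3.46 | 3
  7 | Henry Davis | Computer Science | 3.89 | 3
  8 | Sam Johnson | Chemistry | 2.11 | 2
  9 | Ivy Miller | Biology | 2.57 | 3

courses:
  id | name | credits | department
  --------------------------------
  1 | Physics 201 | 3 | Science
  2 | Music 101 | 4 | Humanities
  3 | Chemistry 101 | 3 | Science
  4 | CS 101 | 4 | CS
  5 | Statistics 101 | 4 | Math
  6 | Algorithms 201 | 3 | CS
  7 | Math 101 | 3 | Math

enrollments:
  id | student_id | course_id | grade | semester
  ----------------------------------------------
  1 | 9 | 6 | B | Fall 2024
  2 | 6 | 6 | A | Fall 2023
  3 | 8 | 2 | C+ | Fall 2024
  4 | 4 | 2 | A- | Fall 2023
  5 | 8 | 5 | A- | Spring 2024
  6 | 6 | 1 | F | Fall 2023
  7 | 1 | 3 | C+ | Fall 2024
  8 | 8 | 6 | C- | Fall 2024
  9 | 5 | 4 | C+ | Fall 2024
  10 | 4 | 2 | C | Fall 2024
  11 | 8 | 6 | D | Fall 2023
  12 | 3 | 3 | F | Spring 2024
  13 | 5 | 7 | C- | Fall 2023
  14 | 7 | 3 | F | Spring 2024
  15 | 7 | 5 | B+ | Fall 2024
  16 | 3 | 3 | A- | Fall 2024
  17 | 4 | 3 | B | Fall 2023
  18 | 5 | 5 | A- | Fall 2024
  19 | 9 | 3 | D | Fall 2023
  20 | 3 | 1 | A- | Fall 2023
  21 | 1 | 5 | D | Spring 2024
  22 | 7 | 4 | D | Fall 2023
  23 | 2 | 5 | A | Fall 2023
SELECT name, year FROM students WHERE year >= 1

Execution result:
name | year
Henry Davis | 2
Leo Garcia | 1
Rose Brown | 3
Leo Davis | 2
Leo Wilson | 2
Grace Davis | 3
Henry Davis | 3
Sam Johnson | 2
Ivy Miller | 3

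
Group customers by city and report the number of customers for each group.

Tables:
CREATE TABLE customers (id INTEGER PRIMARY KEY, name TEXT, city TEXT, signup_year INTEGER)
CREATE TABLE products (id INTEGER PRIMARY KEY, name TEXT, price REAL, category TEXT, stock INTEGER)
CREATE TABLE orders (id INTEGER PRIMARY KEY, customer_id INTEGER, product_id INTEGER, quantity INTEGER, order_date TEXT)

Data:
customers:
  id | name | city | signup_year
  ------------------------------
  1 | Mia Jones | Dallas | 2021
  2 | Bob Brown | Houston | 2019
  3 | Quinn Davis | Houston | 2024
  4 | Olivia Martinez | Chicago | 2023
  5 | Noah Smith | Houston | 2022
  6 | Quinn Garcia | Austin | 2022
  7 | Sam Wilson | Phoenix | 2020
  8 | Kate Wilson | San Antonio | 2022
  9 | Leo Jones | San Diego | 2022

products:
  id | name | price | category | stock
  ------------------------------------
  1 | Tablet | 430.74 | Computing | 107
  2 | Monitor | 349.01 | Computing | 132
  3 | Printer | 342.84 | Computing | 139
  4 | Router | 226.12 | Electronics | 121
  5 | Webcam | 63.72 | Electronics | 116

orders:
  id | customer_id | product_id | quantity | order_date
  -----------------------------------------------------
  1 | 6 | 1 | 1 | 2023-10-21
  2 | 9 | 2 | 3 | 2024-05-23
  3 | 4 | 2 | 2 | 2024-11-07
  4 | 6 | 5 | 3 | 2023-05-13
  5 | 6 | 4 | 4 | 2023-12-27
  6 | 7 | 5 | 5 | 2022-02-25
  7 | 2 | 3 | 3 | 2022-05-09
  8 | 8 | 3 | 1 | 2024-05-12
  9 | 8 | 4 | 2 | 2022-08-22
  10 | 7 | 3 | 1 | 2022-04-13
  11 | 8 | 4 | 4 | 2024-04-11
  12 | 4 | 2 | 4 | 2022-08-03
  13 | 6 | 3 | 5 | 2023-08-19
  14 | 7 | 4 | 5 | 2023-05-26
SELECT city, COUNT(*) AS n FROM customers GROUP BY city

Execution result:
city | n
Austin | 1
Chicago | 1
Dallas | 1
Houston | 3
Phoenix | 1
San Antonio | 1
San Diego | 1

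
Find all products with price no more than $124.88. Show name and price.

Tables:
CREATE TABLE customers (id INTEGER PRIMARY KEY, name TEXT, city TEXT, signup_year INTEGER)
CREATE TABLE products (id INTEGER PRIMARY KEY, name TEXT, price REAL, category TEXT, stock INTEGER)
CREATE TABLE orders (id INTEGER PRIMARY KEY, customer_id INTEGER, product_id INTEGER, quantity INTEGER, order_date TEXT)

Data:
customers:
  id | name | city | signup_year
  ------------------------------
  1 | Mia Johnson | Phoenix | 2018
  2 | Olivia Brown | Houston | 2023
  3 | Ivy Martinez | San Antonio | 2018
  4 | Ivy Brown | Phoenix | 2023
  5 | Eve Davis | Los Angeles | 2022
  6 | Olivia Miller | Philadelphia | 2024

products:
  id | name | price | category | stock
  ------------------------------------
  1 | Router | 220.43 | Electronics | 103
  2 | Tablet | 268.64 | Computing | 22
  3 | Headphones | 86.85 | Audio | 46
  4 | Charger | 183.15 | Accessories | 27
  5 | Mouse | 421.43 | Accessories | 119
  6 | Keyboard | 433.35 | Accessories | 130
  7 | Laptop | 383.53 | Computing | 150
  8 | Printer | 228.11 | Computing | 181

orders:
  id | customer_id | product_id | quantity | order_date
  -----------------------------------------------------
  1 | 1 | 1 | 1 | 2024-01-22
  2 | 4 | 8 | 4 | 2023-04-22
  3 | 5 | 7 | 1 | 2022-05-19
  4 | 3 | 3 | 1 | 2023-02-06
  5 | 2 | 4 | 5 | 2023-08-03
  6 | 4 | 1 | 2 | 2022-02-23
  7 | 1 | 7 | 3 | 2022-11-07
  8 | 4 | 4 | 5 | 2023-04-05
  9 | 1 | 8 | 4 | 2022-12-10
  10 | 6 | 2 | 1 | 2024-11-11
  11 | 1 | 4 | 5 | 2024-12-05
SELECT name, price FROM products WHERE price <= 124.88

Execution result:
name | price
Headphones | 86.85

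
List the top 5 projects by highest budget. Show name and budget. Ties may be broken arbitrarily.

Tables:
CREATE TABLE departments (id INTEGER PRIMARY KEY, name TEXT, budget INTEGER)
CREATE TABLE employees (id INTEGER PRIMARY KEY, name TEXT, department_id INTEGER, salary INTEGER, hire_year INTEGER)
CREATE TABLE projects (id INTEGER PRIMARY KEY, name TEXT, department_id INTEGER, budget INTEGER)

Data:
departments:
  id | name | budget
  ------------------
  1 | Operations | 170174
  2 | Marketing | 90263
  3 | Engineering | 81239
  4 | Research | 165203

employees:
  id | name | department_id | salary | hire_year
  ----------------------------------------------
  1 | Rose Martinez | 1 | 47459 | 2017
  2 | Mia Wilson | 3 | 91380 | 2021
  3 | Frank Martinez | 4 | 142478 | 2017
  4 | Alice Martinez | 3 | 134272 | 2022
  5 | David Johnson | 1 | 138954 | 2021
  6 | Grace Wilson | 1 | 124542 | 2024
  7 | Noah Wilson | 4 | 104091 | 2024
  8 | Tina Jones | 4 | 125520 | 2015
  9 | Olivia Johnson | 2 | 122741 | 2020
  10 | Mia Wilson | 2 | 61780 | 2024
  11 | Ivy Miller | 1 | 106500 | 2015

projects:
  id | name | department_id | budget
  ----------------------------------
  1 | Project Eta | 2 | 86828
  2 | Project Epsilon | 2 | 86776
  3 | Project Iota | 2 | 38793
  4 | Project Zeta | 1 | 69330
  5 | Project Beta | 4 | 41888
SELECT name, budget FROM projects ORDER BY budget DESC LIMIT 5

Execution result:
name | budget
Project Eta | 86828
Project Epsilon | 86776
Project Zeta | 69330
Project Beta | 41888
Project Iota | 38793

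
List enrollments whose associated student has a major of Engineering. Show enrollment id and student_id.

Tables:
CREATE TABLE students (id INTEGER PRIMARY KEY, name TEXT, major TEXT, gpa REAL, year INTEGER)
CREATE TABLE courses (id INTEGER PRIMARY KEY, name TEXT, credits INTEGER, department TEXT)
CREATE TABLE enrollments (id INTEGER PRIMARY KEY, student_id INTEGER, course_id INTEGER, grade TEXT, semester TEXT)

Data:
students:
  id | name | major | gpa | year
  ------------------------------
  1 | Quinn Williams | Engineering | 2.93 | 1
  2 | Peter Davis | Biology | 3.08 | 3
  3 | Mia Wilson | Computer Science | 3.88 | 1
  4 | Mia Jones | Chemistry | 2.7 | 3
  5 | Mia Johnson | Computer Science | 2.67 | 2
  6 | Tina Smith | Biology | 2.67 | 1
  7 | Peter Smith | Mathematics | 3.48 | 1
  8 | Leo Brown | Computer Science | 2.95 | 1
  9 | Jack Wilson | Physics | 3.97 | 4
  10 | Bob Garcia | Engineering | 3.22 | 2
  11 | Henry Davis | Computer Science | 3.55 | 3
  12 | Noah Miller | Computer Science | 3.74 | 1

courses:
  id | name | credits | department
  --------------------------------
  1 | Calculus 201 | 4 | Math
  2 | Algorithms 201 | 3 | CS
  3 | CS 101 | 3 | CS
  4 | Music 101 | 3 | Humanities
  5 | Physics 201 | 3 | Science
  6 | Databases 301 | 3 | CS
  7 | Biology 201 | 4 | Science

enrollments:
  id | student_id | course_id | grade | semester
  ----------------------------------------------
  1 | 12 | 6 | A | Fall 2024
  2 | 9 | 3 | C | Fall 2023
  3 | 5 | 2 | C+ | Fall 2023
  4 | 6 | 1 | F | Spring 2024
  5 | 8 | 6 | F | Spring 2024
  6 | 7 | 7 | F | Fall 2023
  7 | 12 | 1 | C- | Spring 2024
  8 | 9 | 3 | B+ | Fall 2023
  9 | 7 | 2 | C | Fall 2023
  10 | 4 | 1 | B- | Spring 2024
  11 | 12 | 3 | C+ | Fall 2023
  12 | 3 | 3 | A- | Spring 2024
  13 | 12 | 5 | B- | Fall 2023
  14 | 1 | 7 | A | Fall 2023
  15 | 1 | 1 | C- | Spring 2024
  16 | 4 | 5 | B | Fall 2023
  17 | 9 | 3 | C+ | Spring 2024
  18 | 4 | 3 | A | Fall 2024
SELECT id, student_id FROM enrollments WHERE student_id IN (SELECT id FROM students WHERE major = 'Engineering')

Execution result:
id | student_id
14 | 1
15 | 1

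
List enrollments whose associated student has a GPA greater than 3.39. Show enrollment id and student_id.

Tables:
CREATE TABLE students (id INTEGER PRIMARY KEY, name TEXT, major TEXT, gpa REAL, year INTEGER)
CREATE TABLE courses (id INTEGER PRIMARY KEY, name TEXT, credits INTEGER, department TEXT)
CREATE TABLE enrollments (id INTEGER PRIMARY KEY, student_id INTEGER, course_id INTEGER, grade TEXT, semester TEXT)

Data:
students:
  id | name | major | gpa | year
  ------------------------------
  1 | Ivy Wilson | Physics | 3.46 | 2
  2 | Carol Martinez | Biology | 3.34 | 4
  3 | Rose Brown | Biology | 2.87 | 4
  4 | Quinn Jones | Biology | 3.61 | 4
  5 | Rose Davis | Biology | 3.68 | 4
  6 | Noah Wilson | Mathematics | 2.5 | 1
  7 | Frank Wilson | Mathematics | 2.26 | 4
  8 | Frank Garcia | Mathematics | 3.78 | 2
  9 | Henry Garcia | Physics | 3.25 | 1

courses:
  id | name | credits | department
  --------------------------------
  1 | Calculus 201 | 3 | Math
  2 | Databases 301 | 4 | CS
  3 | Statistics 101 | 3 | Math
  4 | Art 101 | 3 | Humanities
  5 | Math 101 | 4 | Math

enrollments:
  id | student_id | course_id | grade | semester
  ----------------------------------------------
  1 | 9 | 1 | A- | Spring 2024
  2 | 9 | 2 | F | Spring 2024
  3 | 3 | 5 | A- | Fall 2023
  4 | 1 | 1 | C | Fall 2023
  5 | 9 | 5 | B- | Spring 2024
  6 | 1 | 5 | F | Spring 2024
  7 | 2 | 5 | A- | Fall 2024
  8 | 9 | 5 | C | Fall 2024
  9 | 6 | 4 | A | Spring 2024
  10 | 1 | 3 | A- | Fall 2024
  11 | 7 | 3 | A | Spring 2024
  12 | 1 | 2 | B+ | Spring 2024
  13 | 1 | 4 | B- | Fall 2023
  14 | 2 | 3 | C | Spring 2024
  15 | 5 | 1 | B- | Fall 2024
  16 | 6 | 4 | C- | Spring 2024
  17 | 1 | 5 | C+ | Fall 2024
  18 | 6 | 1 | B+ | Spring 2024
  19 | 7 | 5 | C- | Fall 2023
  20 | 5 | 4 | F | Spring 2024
SELECT id, student_id FROM enrollments WHERE student_id IN (SELECT id FROM students WHERE gpa > 3.39)

Execution result:
id | student_id
4 | 1
6 | 1
10 | 1
12 | 1
13 | 1
15 | 5
17 | 1
20 | 5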